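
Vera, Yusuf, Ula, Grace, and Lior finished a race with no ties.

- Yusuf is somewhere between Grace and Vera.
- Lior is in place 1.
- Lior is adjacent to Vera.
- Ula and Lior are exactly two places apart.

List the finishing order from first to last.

Lior, Vera, Ula, Yusuf, Grace

From clue 1: Yusuf is in {2,3,4}.
From clues 1–2: Lior → place 1.
From clues 1–3: Vera → place 2.
From clues 1–4: Ula → place 3, Yusuf → place 4, Grace → place 5.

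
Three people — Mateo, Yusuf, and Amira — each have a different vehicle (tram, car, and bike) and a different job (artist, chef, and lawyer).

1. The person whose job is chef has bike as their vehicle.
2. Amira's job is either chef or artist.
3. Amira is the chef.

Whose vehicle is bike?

Amira

With clues 1–3, Mateo and Yusuf are impossible for the one with vehicle bike.
That leaves Amira.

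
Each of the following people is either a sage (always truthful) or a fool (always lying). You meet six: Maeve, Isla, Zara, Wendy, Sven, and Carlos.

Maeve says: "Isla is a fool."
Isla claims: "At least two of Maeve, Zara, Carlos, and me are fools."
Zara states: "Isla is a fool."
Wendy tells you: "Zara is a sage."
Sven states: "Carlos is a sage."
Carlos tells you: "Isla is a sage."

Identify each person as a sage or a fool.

Maeve: fool, Isla: sage, Zara: fool, Wendy: fool, Sven: sage, Carlos: sage

Consider Maeve. Suppose Maeve is a sage.
Then no assignment of the remaining roles makes every statement match its speaker's type — contradiction.
So Maeve is a fool.
Consider Isla. Suppose Isla is a fool.
Then Maeve's statement comes out true, contradicting Maeve being a fool.
So Isla is a sage.
With that fixed, Zara's statement is false, so Zara is a fool.
With that fixed, Wendy's statement is false, so Wendy is a fool.
With that fixed, Carlos's statement is true, so Carlos is a sage.
With that fixed, Sven's statement is true, so Sven is a sage.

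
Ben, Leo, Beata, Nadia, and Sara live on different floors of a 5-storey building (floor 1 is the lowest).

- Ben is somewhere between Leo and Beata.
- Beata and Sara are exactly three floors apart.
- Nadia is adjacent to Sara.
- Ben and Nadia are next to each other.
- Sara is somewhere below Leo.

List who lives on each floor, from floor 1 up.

From clue 1: Ben is in {2,3,4}.
From clues 1–3: Ben is in {2,4}.
From clues 1–4: Nadia → floor 3.
From clues 1–5: Beata → floor 1, Ben → floor 2, Sara → floor 4, Leo → floor 5.

Beata, Ben, Nadia, Sara, Leo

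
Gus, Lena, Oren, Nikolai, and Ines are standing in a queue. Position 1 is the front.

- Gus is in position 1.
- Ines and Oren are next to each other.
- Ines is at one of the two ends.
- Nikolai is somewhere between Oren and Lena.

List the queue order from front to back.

Gus, Lena, Nikolai, Oren, Ines

From clue 1: Gus → position 1.
From clues 1–2: Lena is in {2,3,4,5}.
From clues 1–3: Oren → position 4, Ines → position 5.
From clues 1–4: Lena → position 2, Nikolai → position 3.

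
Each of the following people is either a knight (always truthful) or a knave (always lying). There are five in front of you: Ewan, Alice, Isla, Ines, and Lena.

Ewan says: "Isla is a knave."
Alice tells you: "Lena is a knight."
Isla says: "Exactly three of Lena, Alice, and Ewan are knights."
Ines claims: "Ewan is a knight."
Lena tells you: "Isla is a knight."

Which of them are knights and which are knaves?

Consider Ewan. Suppose Ewan is a knave.
Then no assignment of the remaining roles makes every statement match its speaker's type — contradiction.
So Ewan is a knight.
With that fixed, Ines's statement is true, so Ines is a knight.
Consider Alice. Suppose Alice is a knight.
Then no assignment of the remaining roles makes every statement match its speaker's type — contradiction.
So Alice is a knave.
With that fixed, Isla's statement is false, so Isla is a knave.
With that fixed, Lena's statement is false, so Lena is a knave.

Ewan: knight, Alice: knave, Isla: knave, Ines: knight, Lena: knave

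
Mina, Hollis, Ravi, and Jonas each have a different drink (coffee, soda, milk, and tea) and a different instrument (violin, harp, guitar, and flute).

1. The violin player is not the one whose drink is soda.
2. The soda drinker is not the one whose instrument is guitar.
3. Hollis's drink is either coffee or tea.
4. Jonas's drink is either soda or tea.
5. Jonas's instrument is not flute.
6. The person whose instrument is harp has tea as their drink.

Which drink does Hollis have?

coffee

With clues 1–3, milk and soda are impossible for Hollis's drink.
With clues 1–6, tea is impossible for Hollis's drink.
That leaves coffee.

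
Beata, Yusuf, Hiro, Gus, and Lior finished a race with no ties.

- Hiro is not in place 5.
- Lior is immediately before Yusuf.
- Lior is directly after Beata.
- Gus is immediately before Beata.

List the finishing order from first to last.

From clue 1: Hiro is in {1,2,3,4}.
From clues 1–2: Yusuf is in {2,3,4,5}.
From clues 1–3: Beata is in {1,2,3}.
From clues 1–4: Hiro → place 1, Gus → place 2, Beata → place 3, Lior → place 4, Yusuf → place 5.

Hiro, Gus, Beata, Lior, Yusuf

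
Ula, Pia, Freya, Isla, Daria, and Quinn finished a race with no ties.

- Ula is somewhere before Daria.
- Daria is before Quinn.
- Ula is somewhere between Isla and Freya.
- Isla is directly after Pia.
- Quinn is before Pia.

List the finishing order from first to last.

Freya, Ula, Daria, Quinn, Pia, Isla

From clue 1: Ula is in {1,2,3,4,5}.
From clues 1–2: Ula is in {1,2,3,4}.
From clues 1–3: Ula is in {2,3}.
From clues 1–5: Freya → place 1, Ula → place 2, Daria → place 3, Quinn → place 4, Pia → place 5, Isla → place 6.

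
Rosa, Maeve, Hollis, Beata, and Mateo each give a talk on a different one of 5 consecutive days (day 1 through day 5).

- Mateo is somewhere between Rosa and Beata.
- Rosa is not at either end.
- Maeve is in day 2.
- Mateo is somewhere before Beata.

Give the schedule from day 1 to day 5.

From clue 1: Mateo is in {2,3,4}.
From clues 1–2: Rosa is in {2,3,4}.
From clues 1–3: Maeve → day 2.
From clues 1–4: Hollis → day 1, Rosa → day 3, Mateo → day 4, Beata → day 5.

Hollis, Maeve, Rosa, Mateo, Beata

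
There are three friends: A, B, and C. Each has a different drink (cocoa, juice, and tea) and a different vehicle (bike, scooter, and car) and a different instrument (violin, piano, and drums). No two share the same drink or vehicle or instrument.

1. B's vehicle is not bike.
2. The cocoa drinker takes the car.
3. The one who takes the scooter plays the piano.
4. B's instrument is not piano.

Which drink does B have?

cocoa

With clues 1–4, juice and tea are impossible for B's drink.
That leaves cocoa.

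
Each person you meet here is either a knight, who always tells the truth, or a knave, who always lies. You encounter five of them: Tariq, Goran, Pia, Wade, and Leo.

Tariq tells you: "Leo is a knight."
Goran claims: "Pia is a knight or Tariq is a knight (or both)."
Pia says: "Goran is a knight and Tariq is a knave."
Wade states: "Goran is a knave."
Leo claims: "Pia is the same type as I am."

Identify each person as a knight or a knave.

Consider Tariq. Suppose Tariq is a knight.
Then no assignment of the remaining roles makes every statement match its speaker's type — contradiction.
So Tariq is a knave.
Consider Goran. Suppose Goran is a knave.
Then no assignment of the remaining roles makes every statement match its speaker's type — contradiction.
So Goran is a knight.
With that fixed, Pia's statement is true, so Pia is a knight.
With that fixed, Wade's statement is false, so Wade is a knave.
Consider Leo. Suppose Leo is a knight.
Then Tariq's statement comes out true, contradicting Tariq being a knave.
So Leo is a knave.

Tariq: knave, Goran: knight, Pia: knight, Wade: knave, Leo: knave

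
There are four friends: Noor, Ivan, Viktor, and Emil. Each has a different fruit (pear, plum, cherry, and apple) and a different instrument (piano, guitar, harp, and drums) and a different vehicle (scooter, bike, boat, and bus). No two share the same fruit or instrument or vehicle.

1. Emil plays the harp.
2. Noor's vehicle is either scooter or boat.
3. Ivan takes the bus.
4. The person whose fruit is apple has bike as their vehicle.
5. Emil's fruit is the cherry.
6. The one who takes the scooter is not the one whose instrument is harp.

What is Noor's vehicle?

With clues 1–2, bike and bus are impossible for Noor's vehicle.
With clues 1–6, boat is impossible for Noor's vehicle.
That leaves scooter.

scooter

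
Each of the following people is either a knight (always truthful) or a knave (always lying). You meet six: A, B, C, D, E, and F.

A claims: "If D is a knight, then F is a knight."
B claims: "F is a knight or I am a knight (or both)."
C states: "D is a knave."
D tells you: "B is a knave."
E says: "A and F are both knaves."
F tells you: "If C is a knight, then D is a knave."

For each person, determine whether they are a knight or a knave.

Consider A. Suppose A is a knave.
Then no assignment of the remaining roles makes every statement match its speaker's type — contradiction.
So A is a knight.
With that fixed, E's statement is false, so E is a knave.
Consider B. Suppose B is a knave.
Then no assignment of the remaining roles makes every statement match its speaker's type — contradiction.
So B is a knight.
With that fixed, D's statement is false, so D is a knave.
With that fixed, F's statement is true, so F is a knight.
With that fixed, C's statement is true, so C is a knight.

A: knight, B: knight, C: knight, D: knave, E: knave, F: knight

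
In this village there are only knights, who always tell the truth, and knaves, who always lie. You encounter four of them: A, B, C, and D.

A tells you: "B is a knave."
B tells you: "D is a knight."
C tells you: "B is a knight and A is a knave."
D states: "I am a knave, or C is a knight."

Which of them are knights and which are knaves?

Consider A. Suppose A is a knight.
Then no assignment of the remaining roles makes every statement match its speaker's type — contradiction.
So A is a knave.
Consider B. Suppose B is a knave.
Then A's statement comes out true, contradicting A being a knave.
So B is a knight.
With that fixed, C's statement is true, so C is a knight.
With that fixed, D's statement is true, so D is a knight.

A: knave, B: knight, C: knight, D: knight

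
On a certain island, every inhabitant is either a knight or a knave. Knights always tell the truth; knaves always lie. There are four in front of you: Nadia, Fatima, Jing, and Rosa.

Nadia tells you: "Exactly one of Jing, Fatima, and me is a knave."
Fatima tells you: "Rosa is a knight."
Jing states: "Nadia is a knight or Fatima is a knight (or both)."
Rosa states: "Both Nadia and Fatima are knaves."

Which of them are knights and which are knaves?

Consider Nadia. Suppose Nadia is a knave.
Then no assignment of the remaining roles makes every statement match its speaker's type — contradiction.
So Nadia is a knight.
With that fixed, Jing's statement is true, so Jing is a knight.
With that fixed, Rosa's statement is false, so Rosa is a knave.
With that fixed, Fatima's statement is false, so Fatima is a knave.

Nadia: knight, Fatima: knave, Jing: knight, Rosa: knave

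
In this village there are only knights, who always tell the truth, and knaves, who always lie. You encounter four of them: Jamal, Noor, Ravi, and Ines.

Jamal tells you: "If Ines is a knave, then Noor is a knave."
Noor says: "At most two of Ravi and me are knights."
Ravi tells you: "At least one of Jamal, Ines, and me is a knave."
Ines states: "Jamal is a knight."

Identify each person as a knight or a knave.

Jamal: knave, Noor: knight, Ravi: knight, Ines: knave

Regardless of anyone's role, Noor's statement is true, so Noor is a knight.
Consider Jamal. Suppose Jamal is a knight.
Then no assignment of the remaining roles makes every statement match its speaker's type — contradiction.
So Jamal is a knave.
With that fixed, Ravi's statement is true, so Ravi is a knight.
With that fixed, Ines's statement is false, so Ines is a knave.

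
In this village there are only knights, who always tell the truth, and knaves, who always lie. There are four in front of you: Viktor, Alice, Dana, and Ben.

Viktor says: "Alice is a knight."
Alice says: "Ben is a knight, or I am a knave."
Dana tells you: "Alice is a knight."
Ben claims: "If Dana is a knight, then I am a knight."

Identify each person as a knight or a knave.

Consider Viktor. Suppose Viktor is a knave.
Then no assignment of the remaining roles makes every statement match its speaker's type — contradiction.
So Viktor is a knight.
Consider Alice. Suppose Alice is a knave.
Then Viktor's statement comes out false, contradicting Viktor being a knight.
So Alice is a knight.
With that fixed, Dana's statement is true, so Dana is a knight.
Consider Ben. Suppose Ben is a knave.
Then Alice's statement comes out false, contradicting Alice being a knight.
So Ben is a knight.

Viktor: knight, Alice: knight, Dana: knight, Ben: knight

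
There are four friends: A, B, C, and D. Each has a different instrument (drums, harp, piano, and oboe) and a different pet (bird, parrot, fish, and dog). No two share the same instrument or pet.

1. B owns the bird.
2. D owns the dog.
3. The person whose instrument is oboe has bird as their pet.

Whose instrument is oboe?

With clues 1–3, A, C, and D are impossible for the one with instrument oboe.
That leaves B.

B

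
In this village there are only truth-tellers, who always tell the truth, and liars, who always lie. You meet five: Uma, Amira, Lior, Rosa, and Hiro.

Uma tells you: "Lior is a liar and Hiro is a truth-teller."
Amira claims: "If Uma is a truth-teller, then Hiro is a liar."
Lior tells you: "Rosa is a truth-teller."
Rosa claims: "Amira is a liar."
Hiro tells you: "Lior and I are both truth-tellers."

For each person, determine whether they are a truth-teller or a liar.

Uma: liar, Amira: truth-teller, Lior: liar, Rosa: liar, Hiro: liar

Consider Uma. Suppose Uma is a truth-teller.
Then no assignment of the remaining roles makes every statement match its speaker's type — contradiction.
So Uma is a liar.
With that fixed, Amira's statement is true, so Amira is a truth-teller.
With that fixed, Rosa's statement is false, so Rosa is a liar.
With that fixed, Lior's statement is false, so Lior is a liar.
With that fixed, Hiro's statement is false, so Hiro is a liar.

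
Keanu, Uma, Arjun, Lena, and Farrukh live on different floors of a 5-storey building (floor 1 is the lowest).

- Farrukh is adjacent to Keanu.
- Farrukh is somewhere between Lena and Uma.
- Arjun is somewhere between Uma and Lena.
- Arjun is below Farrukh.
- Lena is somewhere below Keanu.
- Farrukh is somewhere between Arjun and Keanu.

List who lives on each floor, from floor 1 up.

From clues 1–2: Keanu is in {2,3,4}.
From clues 1–3: Uma is in {1,5}.
From clues 1–4: Arjun → floor 2.
From clues 1–5: Lena → floor 1, Uma → floor 5.
From clues 1–6: Farrukh → floor 3, Keanu → floor 4.

Lena, Arjun, Farrukh, Keanu, Uma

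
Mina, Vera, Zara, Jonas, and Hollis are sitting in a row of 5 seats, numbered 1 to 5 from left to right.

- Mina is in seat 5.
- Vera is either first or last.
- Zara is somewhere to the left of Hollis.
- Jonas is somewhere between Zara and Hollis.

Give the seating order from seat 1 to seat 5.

From clue 1: Mina → seat 5.
From clues 1–2: Vera → seat 1.
From clues 1–3: Zara is in {2,3}.
From clues 1–4: Zara → seat 2, Jonas → seat 3, Hollis → seat 4.

Vera, Zara, Jonas, Hollis, Mina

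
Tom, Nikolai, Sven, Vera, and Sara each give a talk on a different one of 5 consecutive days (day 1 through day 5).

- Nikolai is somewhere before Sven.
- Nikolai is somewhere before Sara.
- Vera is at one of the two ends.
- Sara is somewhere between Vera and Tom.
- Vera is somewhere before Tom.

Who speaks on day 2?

With clues 1–3, Vera is ruled out for day 2.
With clues 1–4, Sara is ruled out for day 2.
With clues 1–5, Sven and Tom are ruled out for day 2.
So day 2 is Nikolai.

Nikolai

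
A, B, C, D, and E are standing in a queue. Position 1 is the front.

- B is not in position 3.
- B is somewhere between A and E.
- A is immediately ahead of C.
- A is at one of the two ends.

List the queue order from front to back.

A, C, D, B, E

From clue 1: B is in {1,2,4,5}.
From clues 1–2: B is in {2,4}.
From clues 1–4: A → position 1, C → position 2, D → position 3, B → position 4, E → position 5.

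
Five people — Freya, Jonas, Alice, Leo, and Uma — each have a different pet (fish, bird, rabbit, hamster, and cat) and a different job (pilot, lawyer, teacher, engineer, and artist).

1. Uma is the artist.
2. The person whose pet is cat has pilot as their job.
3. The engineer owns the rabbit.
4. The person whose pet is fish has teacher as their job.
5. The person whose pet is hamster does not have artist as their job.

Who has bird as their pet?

Uma

With clues 1–5, Alice, Freya, Jonas, and Leo are impossible for the one with pet bird.
That leaves Uma.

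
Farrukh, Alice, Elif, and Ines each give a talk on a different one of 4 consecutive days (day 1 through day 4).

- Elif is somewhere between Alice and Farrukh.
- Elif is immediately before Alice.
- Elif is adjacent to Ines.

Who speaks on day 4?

With clue 1, Elif is ruled out for day 4.
With clues 1–2, Farrukh is ruled out for day 4.
With clues 1–3, Ines is ruled out for day 4.
So day 4 is Alice.

Alice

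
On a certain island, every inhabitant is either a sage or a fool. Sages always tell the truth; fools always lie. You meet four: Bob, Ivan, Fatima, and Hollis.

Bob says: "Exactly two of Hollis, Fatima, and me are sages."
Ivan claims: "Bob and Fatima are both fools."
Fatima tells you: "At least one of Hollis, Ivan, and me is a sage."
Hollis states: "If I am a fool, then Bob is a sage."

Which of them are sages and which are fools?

Bob: fool, Ivan: fool, Fatima: sage, Hollis: fool

Consider Bob. Suppose Bob is a sage.
Then no assignment of the remaining roles makes every statement match its speaker's type — contradiction.
So Bob is a fool.
Consider Ivan. Suppose Ivan is a sage.
Then no assignment of the remaining roles makes every statement match its speaker's type — contradiction.
So Ivan is a fool.
Consider Fatima. Suppose Fatima is a fool.
Then Ivan's statement comes out true, contradicting Ivan being a fool.
So Fatima is a sage.
Consider Hollis. Suppose Hollis is a sage.
Then Bob's statement comes out true, contradicting Bob being a fool.
So Hollis is a fool.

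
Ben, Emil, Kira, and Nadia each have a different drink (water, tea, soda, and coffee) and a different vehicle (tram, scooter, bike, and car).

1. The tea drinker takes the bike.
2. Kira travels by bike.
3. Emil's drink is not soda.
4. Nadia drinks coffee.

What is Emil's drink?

With clues 1–2, tea is impossible for Emil's drink.
With clues 1–3, soda is impossible for Emil's drink.
With clues 1–4, coffee is impossible for Emil's drink.
That leaves water.

water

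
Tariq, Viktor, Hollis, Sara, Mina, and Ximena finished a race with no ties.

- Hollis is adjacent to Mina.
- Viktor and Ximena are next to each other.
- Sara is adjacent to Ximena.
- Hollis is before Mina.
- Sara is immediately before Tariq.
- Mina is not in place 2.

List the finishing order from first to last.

From clues 1–3: Tariq is in {1,3,4,6}.
From clues 1–5: Tariq is in {4,6}.
From clues 1–6: Viktor → place 1, Ximena → place 2, Sara → place 3, Tariq → place 4, Hollis → place 5, Mina → place 6.

Viktor, Ximena, Sara, Tariq, Hollis, Mina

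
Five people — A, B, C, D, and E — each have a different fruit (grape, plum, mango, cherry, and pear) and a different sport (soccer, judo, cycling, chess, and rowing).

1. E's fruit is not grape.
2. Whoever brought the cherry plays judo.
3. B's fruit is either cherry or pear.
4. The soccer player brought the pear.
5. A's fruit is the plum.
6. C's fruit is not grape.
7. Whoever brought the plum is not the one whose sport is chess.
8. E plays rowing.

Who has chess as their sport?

With clues 1–4, B is impossible for the one with sport chess.
With clues 1–7, A is impossible for the one with sport chess.
With clues 1–8, C and E are impossible for the one with sport chess.
That leaves D.

D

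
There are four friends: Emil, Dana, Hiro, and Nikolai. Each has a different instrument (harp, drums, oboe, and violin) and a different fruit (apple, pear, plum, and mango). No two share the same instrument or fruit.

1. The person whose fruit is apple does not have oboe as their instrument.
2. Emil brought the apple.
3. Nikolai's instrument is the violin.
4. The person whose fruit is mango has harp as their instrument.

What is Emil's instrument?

With clues 1–2, oboe is impossible for Emil's instrument.
With clues 1–3, violin is impossible for Emil's instrument.
With clues 1–4, harp is impossible for Emil's instrument.
That leaves drums.

drums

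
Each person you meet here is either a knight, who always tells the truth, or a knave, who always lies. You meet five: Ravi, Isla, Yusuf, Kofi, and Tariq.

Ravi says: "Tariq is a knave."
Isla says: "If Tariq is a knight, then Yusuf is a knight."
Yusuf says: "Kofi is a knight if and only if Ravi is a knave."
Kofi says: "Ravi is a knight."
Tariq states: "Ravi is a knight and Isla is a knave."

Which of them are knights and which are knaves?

Consider Ravi. Suppose Ravi is a knave.
Then no assignment of the remaining roles makes every statement match its speaker's type — contradiction.
So Ravi is a knight.
With that fixed, Kofi's statement is true, so Kofi is a knight.
With that fixed, Yusuf's statement is false, so Yusuf is a knave.
Consider Isla. Suppose Isla is a knave.
Then no assignment of the remaining roles makes every statement match its speaker's type — contradiction.
So Isla is a knight.
With that fixed, Tariq's statement is false, so Tariq is a knave.

Ravi: knight, Isla: knight, Yusuf: knave, Kofi: knight, Tariq: knave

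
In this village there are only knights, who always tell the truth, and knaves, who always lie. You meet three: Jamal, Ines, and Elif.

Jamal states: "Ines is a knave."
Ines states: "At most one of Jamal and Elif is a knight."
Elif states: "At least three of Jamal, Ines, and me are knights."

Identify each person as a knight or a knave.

Jamal: knave, Ines: knight, Elif: knave

Consider Jamal. Suppose Jamal is a knight.
Then no assignment of the remaining roles makes every statement match its speaker's type — contradiction.
So Jamal is a knave.
With that fixed, Ines's statement is true, so Ines is a knight.
With that fixed, Elif's statement is false, so Elif is a knave.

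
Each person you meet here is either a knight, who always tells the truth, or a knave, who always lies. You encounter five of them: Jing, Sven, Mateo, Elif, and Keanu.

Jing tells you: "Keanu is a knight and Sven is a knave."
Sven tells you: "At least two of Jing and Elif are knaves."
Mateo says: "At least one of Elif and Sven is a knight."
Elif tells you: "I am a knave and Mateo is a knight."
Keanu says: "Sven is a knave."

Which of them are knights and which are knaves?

Jing: knight, Sven: knave, Mateo: knave, Elif: knave, Keanu: knight

Consider Jing. Suppose Jing is a knave.
Then no assignment of the remaining roles makes every statement match its speaker's type — contradiction.
So Jing is a knight.
With that fixed, Sven's statement is false, so Sven is a knave.
With that fixed, Keanu's statement is true, so Keanu is a knight.
Consider Mateo. Suppose Mateo is a knight.
Then whichever role Elif has, Elif's statement has the wrong truth value — contradiction.
So Mateo is a knave.
With that fixed, Elif's statement is false, so Elif is a knave.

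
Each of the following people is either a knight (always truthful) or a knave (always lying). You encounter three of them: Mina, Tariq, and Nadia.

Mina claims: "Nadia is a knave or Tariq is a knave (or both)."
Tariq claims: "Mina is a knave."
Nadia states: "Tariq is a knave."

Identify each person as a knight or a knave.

Consider Mina. Suppose Mina is a knave.
Then no assignment of the remaining roles makes every statement match its speaker's type — contradiction.
So Mina is a knight.
With that fixed, Tariq's statement is false, so Tariq is a knave.
With that fixed, Nadia's statement is true, so Nadia is a knight.

Mina: knight, Tariq: knave, Nadia: knight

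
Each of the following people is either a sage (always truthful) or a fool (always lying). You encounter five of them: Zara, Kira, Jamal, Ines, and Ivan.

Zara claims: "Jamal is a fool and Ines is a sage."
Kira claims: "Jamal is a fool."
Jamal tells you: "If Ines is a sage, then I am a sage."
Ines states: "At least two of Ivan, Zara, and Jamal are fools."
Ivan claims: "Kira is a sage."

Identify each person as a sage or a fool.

Consider Zara. Suppose Zara is a sage.
Then no assignment of the remaining roles makes every statement match its speaker's type — contradiction.
So Zara is a fool.
Consider Kira. Suppose Kira is a sage.
Then no assignment of the remaining roles makes every statement match its speaker's type — contradiction.
So Kira is a fool.
With that fixed, Ivan's statement is false, so Ivan is a fool.
With that fixed, Ines's statement is true, so Ines is a sage.
Consider Jamal. Suppose Jamal is a fool.
Then Zara's statement comes out true, contradicting Zara being a fool.
So Jamal is a sage.

Zara: fool, Kira: fool, Jamal: sage, Ines: sage, Ivan: fool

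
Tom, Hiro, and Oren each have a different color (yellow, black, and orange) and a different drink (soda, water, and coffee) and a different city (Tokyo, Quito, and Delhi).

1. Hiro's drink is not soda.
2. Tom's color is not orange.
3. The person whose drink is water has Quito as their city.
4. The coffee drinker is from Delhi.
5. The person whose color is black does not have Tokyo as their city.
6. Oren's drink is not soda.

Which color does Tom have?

yellow

With clues 1–2, orange is impossible for Tom's color.
With clues 1–6, black is impossible for Tom's color.
That leaves yellow.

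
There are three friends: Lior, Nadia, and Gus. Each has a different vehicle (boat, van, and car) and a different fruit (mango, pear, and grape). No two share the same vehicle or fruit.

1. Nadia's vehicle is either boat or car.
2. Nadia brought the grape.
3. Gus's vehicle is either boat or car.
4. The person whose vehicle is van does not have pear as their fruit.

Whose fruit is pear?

With clues 1–2, Nadia is impossible for the one with fruit pear.
With clues 1–4, Lior is impossible for the one with fruit pear.
That leaves Gus.

Gus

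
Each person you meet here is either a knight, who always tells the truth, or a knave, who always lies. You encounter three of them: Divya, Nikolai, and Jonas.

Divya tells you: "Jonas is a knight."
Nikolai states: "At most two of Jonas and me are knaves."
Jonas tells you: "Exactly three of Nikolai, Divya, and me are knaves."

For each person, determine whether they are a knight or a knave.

Regardless of anyone's role, Nikolai's statement is true, so Nikolai is a knight.
With that fixed, Jonas's statement is false, so Jonas is a knave.
With that fixed, Divya's statement is false, so Divya is a knave.

Divya: knave, Nikolai: knight, Jonas: knave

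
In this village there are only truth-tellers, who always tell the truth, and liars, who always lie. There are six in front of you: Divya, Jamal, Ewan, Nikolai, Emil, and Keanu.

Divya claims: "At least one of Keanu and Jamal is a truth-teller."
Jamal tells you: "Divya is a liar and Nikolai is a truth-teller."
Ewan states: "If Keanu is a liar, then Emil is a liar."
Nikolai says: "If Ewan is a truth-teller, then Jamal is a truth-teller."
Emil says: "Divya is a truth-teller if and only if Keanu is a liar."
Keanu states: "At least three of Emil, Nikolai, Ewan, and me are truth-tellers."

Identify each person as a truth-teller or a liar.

Divya: liar, Jamal: liar, Ewan: truth-teller, Nikolai: liar, Emil: liar, Keanu: liar

Consider Divya. Suppose Divya is a truth-teller.
Then no assignment of the remaining roles makes every statement match its speaker's type — contradiction.
So Divya is a liar.
Consider Jamal. Suppose Jamal is a truth-teller.
Then Divya's statement comes out true, contradicting Divya being a liar.
So Jamal is a liar.
Consider Ewan. Suppose Ewan is a liar.
Then no assignment of the remaining roles makes every statement match its speaker's type — contradiction.
So Ewan is a truth-teller.
With that fixed, Nikolai's statement is false, so Nikolai is a liar.
Consider Emil. Suppose Emil is a truth-teller.
Then no assignment of the remaining roles makes every statement match its speaker's type — contradiction.
So Emil is a liar.
With that fixed, Keanu's statement is false, so Keanu is a liar.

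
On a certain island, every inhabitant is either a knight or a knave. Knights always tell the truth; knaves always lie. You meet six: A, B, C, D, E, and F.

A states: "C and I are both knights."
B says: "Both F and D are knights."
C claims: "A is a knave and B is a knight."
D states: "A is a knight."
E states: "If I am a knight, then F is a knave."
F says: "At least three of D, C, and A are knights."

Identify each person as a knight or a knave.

A: knave, B: knave, C: knave, D: knave, E: knight, F: knave

Consider A. Suppose A is a knight.
Then no assignment of the remaining roles makes every statement match its speaker's type — contradiction.
So A is a knave.
With that fixed, D's statement is false, so D is a knave.
With that fixed, F's statement is false, so F is a knave.
With that fixed, B's statement is false, so B is a knave.
With that fixed, C's statement is false, so C is a knave.
With that fixed, E's statement is true, so E is a knight.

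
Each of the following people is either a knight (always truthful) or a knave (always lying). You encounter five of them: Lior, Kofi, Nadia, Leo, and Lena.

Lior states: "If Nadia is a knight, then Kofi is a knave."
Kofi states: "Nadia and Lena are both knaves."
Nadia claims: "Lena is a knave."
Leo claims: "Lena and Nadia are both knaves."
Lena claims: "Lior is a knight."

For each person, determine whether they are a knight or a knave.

Consider Lior. Suppose Lior is a knave.
Then no assignment of the remaining roles makes every statement match its speaker's type — contradiction.
So Lior is a knight.
With that fixed, Lena's statement is true, so Lena is a knight.
With that fixed, Kofi's statement is false, so Kofi is a knave.
With that fixed, Nadia's statement is false, so Nadia is a knave.
With that fixed, Leo's statement is false, so Leo is a knave.

Lior: knight, Kofi: knave, Nadia: knave, Leo: knave, Lena: knight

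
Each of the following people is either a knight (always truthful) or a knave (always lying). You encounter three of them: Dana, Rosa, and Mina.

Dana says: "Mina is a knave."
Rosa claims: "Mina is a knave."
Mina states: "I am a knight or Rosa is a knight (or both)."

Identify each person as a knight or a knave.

Dana: knave, Rosa: knave, Mina: knight

Consider Dana. Suppose Dana is a knight.
Then no assignment of the remaining roles makes every statement match its speaker's type — contradiction.
So Dana is a knave.
Consider Rosa. Suppose Rosa is a knight.
Then no assignment of the remaining roles makes every statement match its speaker's type — contradiction.
So Rosa is a knave.
Consider Mina. Suppose Mina is a knave.
Then Dana's statement comes out true, contradicting Dana being a knave.
So Mina is a knight.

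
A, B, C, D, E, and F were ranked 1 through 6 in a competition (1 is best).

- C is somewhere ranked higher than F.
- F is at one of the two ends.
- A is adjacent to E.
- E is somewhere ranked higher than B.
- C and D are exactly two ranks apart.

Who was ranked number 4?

B

With clues 1–2, F is ruled out for rank 4.
With clues 1–5, A, C, D, and E are ruled out for rank 4.
So rank 4 is B.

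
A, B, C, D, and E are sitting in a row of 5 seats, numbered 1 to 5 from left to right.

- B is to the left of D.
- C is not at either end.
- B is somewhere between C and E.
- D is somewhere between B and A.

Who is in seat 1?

With clue 1, D is ruled out for seat 1.
With clues 1–2, C is ruled out for seat 1.
With clues 1–3, B is ruled out for seat 1.
With clues 1–4, A is ruled out for seat 1.
So seat 1 is E.

E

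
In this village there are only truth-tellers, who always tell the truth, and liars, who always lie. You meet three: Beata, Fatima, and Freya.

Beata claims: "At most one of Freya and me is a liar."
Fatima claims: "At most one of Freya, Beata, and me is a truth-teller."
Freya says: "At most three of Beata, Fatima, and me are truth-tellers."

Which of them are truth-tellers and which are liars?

Beata: truth-teller, Fatima: liar, Freya: truth-teller

Regardless of anyone's role, Freya's statement is true, so Freya is a truth-teller.
With that fixed, Beata's statement is true, so Beata is a truth-teller.
With that fixed, Fatima's statement is false, so Fatima is a liar.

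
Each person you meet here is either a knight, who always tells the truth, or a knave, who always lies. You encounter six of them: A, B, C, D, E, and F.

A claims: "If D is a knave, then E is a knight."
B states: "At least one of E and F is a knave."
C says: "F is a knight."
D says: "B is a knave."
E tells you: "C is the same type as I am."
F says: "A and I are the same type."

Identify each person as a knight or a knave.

A: knight, B: knave, C: knight, D: knight, E: knight, F: knight

Consider A. Suppose A is a knave.
Then whichever role F has, F's statement has the wrong truth value — contradiction.
So A is a knight.
Consider B. Suppose B is a knight.
Then no assignment of the remaining roles makes every statement match its speaker's type — contradiction.
So B is a knave.
With that fixed, D's statement is true, so D is a knight.
Consider C. Suppose C is a knave.
Then whichever role E has, E's statement has the wrong truth value — contradiction.
So C is a knight.
Consider E. Suppose E is a knave.
Then B's statement comes out true, contradicting B being a knave.
So E is a knight.
Consider F. Suppose F is a knave.
Then B's statement comes out true, contradicting B being a knave.
So F is a knight.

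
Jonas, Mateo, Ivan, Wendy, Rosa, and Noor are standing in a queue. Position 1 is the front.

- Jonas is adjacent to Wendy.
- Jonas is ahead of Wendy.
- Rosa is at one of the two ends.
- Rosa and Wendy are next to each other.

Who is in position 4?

With clues 1–3, Rosa is ruled out for position 4.
With clues 1–4, Ivan, Mateo, Noor, and Wendy are ruled out for position 4.
So position 4 is Jonas.

Jonas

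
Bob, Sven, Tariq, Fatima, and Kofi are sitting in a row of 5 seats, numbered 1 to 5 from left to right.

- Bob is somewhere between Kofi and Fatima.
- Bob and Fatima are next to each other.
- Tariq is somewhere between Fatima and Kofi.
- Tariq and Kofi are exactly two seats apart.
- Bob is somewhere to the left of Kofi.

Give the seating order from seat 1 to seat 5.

From clue 1: Bob is in {2,3,4}.
From clues 1–4: Tariq → seat 3.
From clues 1–5: Fatima → seat 1, Bob → seat 2, Sven → seat 4, Kofi → seat 5.

Fatima, Bob, Tariq, Sven, Kofi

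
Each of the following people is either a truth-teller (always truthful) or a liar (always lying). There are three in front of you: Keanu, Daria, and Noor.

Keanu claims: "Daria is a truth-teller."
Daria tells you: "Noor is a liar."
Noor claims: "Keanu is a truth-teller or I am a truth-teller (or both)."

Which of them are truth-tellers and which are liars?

Consider Keanu. Suppose Keanu is a truth-teller.
Then no assignment of the remaining roles makes every statement match its speaker's type — contradiction.
So Keanu is a liar.
Consider Daria. Suppose Daria is a truth-teller.
Then Keanu's statement comes out true, contradicting Keanu being a liar.
So Daria is a liar.
Consider Noor. Suppose Noor is a liar.
Then Daria's statement comes out true, contradicting Daria being a liar.
So Noor is a truth-teller.

Keanu: liar, Daria: liar, Noor: truth-teller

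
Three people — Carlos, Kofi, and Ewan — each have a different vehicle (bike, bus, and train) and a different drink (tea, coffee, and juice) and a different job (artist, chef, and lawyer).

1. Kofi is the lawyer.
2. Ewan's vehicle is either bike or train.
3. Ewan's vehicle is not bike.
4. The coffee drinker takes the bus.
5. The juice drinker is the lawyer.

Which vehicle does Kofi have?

bike

With clues 1–3, train is impossible for Kofi's vehicle.
With clues 1–5, bus is impossible for Kofi's vehicle.
That leaves bike.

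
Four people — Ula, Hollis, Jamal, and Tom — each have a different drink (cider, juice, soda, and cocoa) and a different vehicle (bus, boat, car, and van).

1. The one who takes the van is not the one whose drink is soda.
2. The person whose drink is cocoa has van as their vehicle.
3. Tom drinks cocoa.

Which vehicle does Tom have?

van

With clues 1–3, boat, bus, and car are impossible for Tom's vehicle.
That leaves van.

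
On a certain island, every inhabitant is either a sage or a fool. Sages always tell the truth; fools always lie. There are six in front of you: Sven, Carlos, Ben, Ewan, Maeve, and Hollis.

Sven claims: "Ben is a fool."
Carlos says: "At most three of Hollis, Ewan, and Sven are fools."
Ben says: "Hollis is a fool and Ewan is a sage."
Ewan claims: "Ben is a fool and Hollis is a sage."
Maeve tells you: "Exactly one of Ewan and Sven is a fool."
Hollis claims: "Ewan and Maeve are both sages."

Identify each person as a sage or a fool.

Sven: sage, Carlos: sage, Ben: fool, Ewan: fool, Maeve: sage, Hollis: fool

Regardless of anyone's role, Carlos's statement is true, so Carlos is a sage.
Consider Sven. Suppose Sven is a fool.
Then no assignment of the remaining roles makes every statement match its speaker's type — contradiction.
So Sven is a sage.
Consider Ben. Suppose Ben is a sage.
Then Sven's statement comes out false, contradicting Sven being a sage.
So Ben is a fool.
Consider Ewan. Suppose Ewan is a sage.
Then no assignment of the remaining roles makes every statement match its speaker's type — contradiction.
So Ewan is a fool.
With that fixed, Maeve's statement is true, so Maeve is a sage.
With that fixed, Hollis's statement is false, so Hollis is a fool.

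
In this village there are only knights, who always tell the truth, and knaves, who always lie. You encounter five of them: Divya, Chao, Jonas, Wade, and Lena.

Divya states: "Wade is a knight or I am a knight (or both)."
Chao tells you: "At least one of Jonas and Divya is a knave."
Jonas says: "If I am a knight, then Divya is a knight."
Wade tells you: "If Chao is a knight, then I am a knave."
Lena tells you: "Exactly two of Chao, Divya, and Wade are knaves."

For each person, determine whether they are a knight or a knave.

Divya: knight, Chao: knave, Jonas: knight, Wade: knight, Lena: knave

Consider Divya. Suppose Divya is a knave.
Then whichever role Jonas has, Jonas's statement has the wrong truth value — contradiction.
So Divya is a knight.
With that fixed, Jonas's statement is true, so Jonas is a knight.
With that fixed, Chao's statement is false, so Chao is a knave.
With that fixed, Wade's statement is true, so Wade is a knight.
With that fixed, Lena's statement is false, so Lena is a knave.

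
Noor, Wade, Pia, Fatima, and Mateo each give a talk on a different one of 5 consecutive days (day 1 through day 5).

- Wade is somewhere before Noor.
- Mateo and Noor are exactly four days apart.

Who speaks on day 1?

Mateo

With clue 1, Noor is ruled out for day 1.
With clues 1–2, Fatima, Pia, and Wade are ruled out for day 1.
So day 1 is Mateo.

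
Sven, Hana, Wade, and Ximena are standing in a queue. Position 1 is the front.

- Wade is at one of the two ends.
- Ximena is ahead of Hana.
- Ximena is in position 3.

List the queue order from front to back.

From clue 1: Wade is in {1,4}.
From clues 1–3: Wade → position 1, Sven → position 2, Ximena → position 3, Hana → position 4.

Wade, Sven, Ximena, Hana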